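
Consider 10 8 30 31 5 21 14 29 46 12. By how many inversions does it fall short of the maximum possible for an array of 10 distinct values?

27

Maximum inversions for 10 distinct elements is C(10, 2) = 10·9/2 = 45.
Current inversions — for each element, count later smaller elements:
10: 2
8: 1
30: 5
31: 5
5: 0
21: 2
14: 1
29: 1
46: 1
12: 0
Current total: 2 + 1 + 5 + 5 + 0 + 2 + 1 + 1 + 1 + 0 = 18
Shortfall: 45 − 18 = 27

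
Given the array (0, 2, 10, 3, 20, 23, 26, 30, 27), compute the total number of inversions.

2

Count, for each position, how many later elements it exceeds:
0 → none → 0
2 → none → 0
10 → 3 → 1
3 → none → 0
20 → none → 0
23 → none → 0
26 → none → 0
30 → 27 → 1
27 → none → 0
Sum: 0 + 0 + 1 + 0 + 0 + 0 + 0 + 1 + 0 = 2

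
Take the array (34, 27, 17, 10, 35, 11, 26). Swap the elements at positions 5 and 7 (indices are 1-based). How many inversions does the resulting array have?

12

Positions 5 and 7 hold 35 and 26; after swapping, the array is [34, 27, 17, 10, 26, 11, 35].
Element-by-element contributions:
34 → 27, 17, 10, 26, 11 → 5
27 → 17, 10, 26, 11 → 4
17 → 10, 11 → 2
10 → none → 0
26 → 11 → 1
11 → none → 0
35 → none → 0
Sum: 5 + 4 + 2 + 0 + 1 + 0 + 0 = 12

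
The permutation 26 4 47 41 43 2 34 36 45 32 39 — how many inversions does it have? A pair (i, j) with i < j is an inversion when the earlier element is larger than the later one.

Sweep left to right; for each value list the smaller values that follow it:
26: 2
4: 1
47: 8
41: 5
43: 5
2: 0
34: 1
36: 1
45: 2
32: 0
39: 0
Sum: 2 + 1 + 8 + 5 + 5 + 0 + 1 + 1 + 2 + 0 + 0 = 25

25 inversions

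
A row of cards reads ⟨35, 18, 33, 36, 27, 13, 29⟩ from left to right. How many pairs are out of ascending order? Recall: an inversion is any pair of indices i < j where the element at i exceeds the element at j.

13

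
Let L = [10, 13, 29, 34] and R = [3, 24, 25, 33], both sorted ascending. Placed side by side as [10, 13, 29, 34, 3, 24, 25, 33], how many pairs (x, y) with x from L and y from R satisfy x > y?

9 split inversions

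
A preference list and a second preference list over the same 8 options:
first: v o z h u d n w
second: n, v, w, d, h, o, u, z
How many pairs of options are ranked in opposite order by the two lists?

Assign each item its position (1..8) in the first ordering, then rewrite the second ordering as that position sequence:
positions: v→1, o→2, z→3, h→4, u→5, d→6, n→7, w→8
second ordering as positions: [7, 1, 8, 6, 4, 2, 5, 3]
Discordant pairs = inversions in this position sequence.
7: 1, 6, 4, 2, 5, 3 → 6
1: 0
8: 6, 4, 2, 5, 3 → 5
6: 4, 2, 5, 3 → 4
4: 2, 3 → 2
2: 0
5: 3 → 1
3: 0
Total: 6 + 0 + 5 + 4 + 2 + 0 + 1 + 0 = 18

There are 18 pairs.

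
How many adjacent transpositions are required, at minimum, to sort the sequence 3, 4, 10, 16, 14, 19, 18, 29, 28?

Minimum adjacent swaps = number of inversions (each swap of adjacent out-of-order elements removes one inversion and no swap can remove more).
Count inversions — for each element, later elements that are smaller:
3: none → 0
4: none → 0
10: none → 0
16: 14 → 1
14: none → 0
19: 18 → 1
18: none → 0
29: 28 → 1
28: none → 0
Total inversions: 0 + 0 + 0 + 1 + 0 + 1 + 0 + 1 + 0 = 3

3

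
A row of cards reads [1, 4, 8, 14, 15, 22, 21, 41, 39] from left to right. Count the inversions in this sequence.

2 inversions

For each element, count later entries that are smaller:
1: 0
4: 0
8: 0
14: 0
15: 0
22: 1
21: 0
41: 1
39: 0
Sum: 0 + 0 + 0 + 0 + 0 + 1 + 0 + 1 + 0 = 2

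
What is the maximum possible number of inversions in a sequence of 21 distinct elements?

210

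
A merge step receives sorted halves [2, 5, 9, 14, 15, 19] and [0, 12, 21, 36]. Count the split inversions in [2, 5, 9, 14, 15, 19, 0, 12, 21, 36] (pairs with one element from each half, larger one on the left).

9

Take each right-half value and tally the left-half values above it:
r = 0: 2, 5, 9, 14, 15, 19 → 6
r = 12: 14, 15, 19 → 3
r = 21: none → 0
r = 36: none → 0
Cross-inversions: 6 + 3 + 0 + 0 = 9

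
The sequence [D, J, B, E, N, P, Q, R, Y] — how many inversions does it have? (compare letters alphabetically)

3

Element-by-element contributions:
D: 1
J: 2
B: 0
E: 0
N: 0
P: 0
Q: 0
R: 0
Y: 0
Sum: 1 + 2 + 0 + 0 + 0 + 0 + 0 + 0 + 0 = 3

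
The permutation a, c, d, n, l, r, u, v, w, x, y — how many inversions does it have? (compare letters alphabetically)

Count, for each position, how many later elements it exceeds:
a → none → 0
c → none → 0
d → none → 0
n → l → 1
l → none → 0
r → none → 0
u → none → 0
v → none → 0
w → none → 0
x → none → 0
y → none → 0
Sum: 0 + 0 + 0 + 1 + 0 + 0 + 0 + 0 + 0 + 0 + 0 = 1

1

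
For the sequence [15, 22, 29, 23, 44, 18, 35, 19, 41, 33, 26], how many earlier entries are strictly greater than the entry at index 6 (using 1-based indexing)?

4

The element at index 6 is 18.
Elements before it: 15, 22, 29, 23, 44
Those larger than 18: 22, 29, 23, 44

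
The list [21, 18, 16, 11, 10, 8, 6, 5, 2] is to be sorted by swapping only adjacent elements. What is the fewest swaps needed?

Each adjacent swap fixes exactly one inversion, so the minimum swap count equals the number of inversions.
Count inversions — for each element, later elements that are smaller:
21: 18, 16, 11, 10, 8, 6, 5, 2 → 8
18: 16, 11, 10, 8, 6, 5, 2 → 7
16: 11, 10, 8, 6, 5, 2 → 6
11: 10, 8, 6, 5, 2 → 5
10: 8, 6, 5, 2 → 4
8: 6, 5, 2 → 3
6: 5, 2 → 2
5: 2 → 1
2: none → 0
Total inversions: 8 + 7 + 6 + 5 + 4 + 3 + 2 + 1 + 0 = 36

36 adjacent swaps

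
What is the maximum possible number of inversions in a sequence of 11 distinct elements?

The maximum occurs when the array is in strictly decreasing order: every one of the C(11, 2) pairs is inverted.
C(11, 2) = 11·10/2 = 55

55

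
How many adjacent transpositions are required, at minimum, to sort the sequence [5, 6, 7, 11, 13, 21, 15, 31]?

Minimum adjacent swaps = number of inversions (each swap of adjacent out-of-order elements removes one inversion and no swap can remove more).
Count inversions — for each element, later elements that are smaller:
5: none → 0
6: none → 0
7: none → 0
11: none → 0
13: none → 0
21: 15 → 1
15: none → 0
31: none → 0
Total inversions: 0 + 0 + 0 + 0 + 0 + 1 + 0 + 0 = 1

1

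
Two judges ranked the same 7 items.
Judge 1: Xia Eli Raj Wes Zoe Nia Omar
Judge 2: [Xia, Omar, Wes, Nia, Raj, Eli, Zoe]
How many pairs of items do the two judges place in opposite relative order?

Assign each item its position (1..7) in the first ordering, then rewrite the second ordering as that position sequence:
positions: Xia→1, Eli→2, Raj→3, Wes→4, Zoe→5, Nia→6, Omar→7
second ordering as positions: [1, 7, 4, 6, 3, 2, 5]
Discordant pairs = inversions in this position sequence.
1: 0
7: 4, 6, 3, 2, 5 → 5
4: 3, 2 → 2
6: 3, 2, 5 → 3
3: 2 → 1
2: 0
5: 0
Total: 0 + 5 + 2 + 3 + 1 + 0 + 0 = 11

11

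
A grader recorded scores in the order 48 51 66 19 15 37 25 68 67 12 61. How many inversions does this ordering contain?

27

For each element, count later entries that are smaller:
48 → 19, 15, 37, 25, 12 → 5
51 → 19, 15, 37, 25, 12 → 5
66 → 19, 15, 37, 25, 12, 61 → 6
19 → 15, 12 → 2
15 → 12 → 1
37 → 25, 12 → 2
25 → 12 → 1
68 → 67, 12, 61 → 3
67 → 12, 61 → 2
12 → none → 0
61 → none → 0
Sum: 5 + 5 + 6 + 2 + 1 + 2 + 1 + 3 + 2 + 0 + 0 = 27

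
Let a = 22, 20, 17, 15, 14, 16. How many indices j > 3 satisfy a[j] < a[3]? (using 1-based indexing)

The element at index 3 is 17.
Elements after it: 15, 14, 16
Those smaller than 17: 15, 14, 16

3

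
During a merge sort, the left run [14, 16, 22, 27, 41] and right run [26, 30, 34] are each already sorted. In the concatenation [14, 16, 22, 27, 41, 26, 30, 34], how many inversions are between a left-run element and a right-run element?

4 cross-inversions

Count, for every r in R, how many entries of L exceed r:
r = 26: 27, 41 → 2
r = 30: 41 → 1
r = 34: 41 → 1
Cross-inversions: 2 + 1 + 1 = 4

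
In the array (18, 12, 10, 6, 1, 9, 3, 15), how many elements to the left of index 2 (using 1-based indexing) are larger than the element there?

The element at index 2 is 12.
Elements before it: 18
Those larger than 12: 18

1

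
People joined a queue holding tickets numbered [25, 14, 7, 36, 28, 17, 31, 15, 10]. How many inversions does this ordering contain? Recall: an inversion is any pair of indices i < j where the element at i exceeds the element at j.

For each element, count later entries that are smaller:
25: 5
14: 2
7: 0
36: 5
28: 3
17: 2
31: 2
15: 1
10: 0
Sum: 5 + 2 + 0 + 5 + 3 + 2 + 2 + 1 + 0 = 20

20 inversions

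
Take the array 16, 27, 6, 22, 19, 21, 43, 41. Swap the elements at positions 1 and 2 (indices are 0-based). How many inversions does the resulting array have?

There are 7 inversions.

Positions 1 and 2 hold 27 and 6; after swapping, the array is [16, 6, 27, 22, 19, 21, 43, 41].
Count, for each position, how many later elements it exceeds:
16: 1
6: 0
27: 3
22: 2
19: 0
21: 0
43: 1
41: 0
Sum: 1 + 0 + 3 + 2 + 0 + 0 + 1 + 0 = 7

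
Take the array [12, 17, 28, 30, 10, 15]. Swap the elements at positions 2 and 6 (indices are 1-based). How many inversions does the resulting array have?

6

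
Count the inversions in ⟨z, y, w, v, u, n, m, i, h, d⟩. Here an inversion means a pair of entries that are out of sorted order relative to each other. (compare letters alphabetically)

45 out-of-order pairs

Element-by-element contributions:
z: 9
y: 8
w: 7
v: 6
u: 5
n: 4
m: 3
i: 2
h: 1
d: 0
Sum: 9 + 8 + 7 + 6 + 5 + 4 + 3 + 2 + 1 + 0 = 45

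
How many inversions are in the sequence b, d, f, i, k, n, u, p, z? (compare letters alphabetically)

For each element, count later entries that are smaller:
b: 0
d: 0
f: 0
i: 0
k: 0
n: 0
u: 1
p: 0
z: 0
Sum: 0 + 0 + 0 + 0 + 0 + 0 + 1 + 0 + 0 = 1

Out-of-order pairs: 1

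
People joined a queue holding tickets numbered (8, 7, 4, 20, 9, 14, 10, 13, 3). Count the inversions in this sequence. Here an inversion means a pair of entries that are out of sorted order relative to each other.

Sweep left to right; for each value list the smaller values that follow it:
8 → 7, 4, 3 → 3
7 → 4, 3 → 2
4 → 3 → 1
20 → 9, 14, 10, 13, 3 → 5
9 → 3 → 1
14 → 10, 13, 3 → 3
10 → 3 → 1
13 → 3 → 1
3 → none → 0
Sum: 3 + 2 + 1 + 5 + 1 + 3 + 1 + 1 + 0 = 17

17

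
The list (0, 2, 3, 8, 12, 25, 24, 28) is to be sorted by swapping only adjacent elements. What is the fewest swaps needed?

The minimum number of adjacent swaps to sort an array equals its inversion count, since every such swap removes exactly one inversion.
Count inversions — for each element, later elements that are smaller:
0: none → 0
2: none → 0
3: none → 0
8: none → 0
12: none → 0
25: 24 → 1
24: none → 0
28: none → 0
Total inversions: 0 + 0 + 0 + 0 + 0 + 1 + 0 + 0 = 1

1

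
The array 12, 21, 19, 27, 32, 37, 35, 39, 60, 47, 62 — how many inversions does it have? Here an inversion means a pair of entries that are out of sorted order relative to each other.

3 inversions

For each element, count later entries that are smaller:
12: 0
21: 1
19: 0
27: 0
32: 0
37: 1
35: 0
39: 0
60: 1
47: 0
62: 0
Sum: 0 + 1 + 0 + 0 + 0 + 1 + 0 + 0 + 1 + 0 + 0 = 3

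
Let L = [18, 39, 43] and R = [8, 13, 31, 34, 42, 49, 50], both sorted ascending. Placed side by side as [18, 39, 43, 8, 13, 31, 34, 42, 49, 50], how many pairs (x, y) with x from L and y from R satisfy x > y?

For each element r of the right run, count left-run elements greater than r:
r = 8: 18, 39, 43 → 3
r = 13: 18, 39, 43 → 3
r = 31: 39, 43 → 2
r = 34: 39, 43 → 2
r = 42: 43 → 1
r = 49: none → 0
r = 50: none → 0
Cross-inversions: 3 + 3 + 2 + 2 + 1 + 0 + 0 = 11

Cross-inversions: 11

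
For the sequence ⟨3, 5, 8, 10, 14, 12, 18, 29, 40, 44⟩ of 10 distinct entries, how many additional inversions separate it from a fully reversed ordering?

Maximum inversions for 10 distinct elements is C(10, 2) = 10·9/2 = 45.
Current inversions — for each element, count later smaller elements:
3: 0
5: 0
8: 0
10: 0
14: 1
12: 0
18: 0
29: 0
40: 0
44: 0
Current total: 0 + 0 + 0 + 0 + 1 + 0 + 0 + 0 + 0 + 0 = 1
Shortfall: 45 − 1 = 44

44 inversions short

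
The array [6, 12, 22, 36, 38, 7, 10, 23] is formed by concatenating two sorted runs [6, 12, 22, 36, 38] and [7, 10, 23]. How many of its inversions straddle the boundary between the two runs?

10

For each element r of the right run, count left-run elements greater than r:
r = 7: 12, 22, 36, 38 → 4
r = 10: 12, 22, 36, 38 → 4
r = 23: 36, 38 → 2
Cross-inversions: 4 + 4 + 2 = 10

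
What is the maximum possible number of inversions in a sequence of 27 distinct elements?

351

The maximum occurs when the array is in strictly decreasing order: every one of the C(27, 2) pairs is inverted.
C(27, 2) = 27·26/2 = 351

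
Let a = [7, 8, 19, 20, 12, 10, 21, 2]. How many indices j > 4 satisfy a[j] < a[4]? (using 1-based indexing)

3 such elements

The element at index 4 is 20.
Elements after it: 12, 10, 21, 2
Those smaller than 20: 12, 10, 2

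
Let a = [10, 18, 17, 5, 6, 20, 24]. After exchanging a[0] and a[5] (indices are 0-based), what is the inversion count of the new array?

12 inversions

Positions 0 and 5 hold 10 and 20; after swapping, the array is [20, 18, 17, 5, 6, 10, 24].
Count, for each position, how many later elements it exceeds:
20: 5
18: 4
17: 3
5: 0
6: 0
10: 0
24: 0
Sum: 5 + 4 + 3 + 0 + 0 + 0 + 0 = 12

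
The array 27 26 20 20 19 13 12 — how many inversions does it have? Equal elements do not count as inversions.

For each element, count later entries that are smaller:
27: 6
26: 5
20: 3
20: 3
19: 2
13: 1
12: 0
Sum: 6 + 5 + 3 + 3 + 2 + 1 + 0 = 20

20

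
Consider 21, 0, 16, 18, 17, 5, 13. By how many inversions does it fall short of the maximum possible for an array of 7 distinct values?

8

Maximum inversions for 7 distinct elements is C(7, 2) = 7·6/2 = 21.
Current inversions — for each element, count later smaller elements:
21: 6
0: 0
16: 2
18: 3
17: 2
5: 0
13: 0
Current total: 6 + 0 + 2 + 3 + 2 + 0 + 0 = 13
Shortfall: 21 − 13 = 8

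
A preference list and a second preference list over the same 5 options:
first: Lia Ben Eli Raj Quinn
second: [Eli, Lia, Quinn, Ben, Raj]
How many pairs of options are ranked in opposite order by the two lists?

4 pairs

Assign each item its position (1..5) in the first ordering, then rewrite the second ordering as that position sequence:
positions: Lia→1, Ben→2, Eli→3, Raj→4, Quinn→5
second ordering as positions: [3, 1, 5, 2, 4]
Discordant pairs = inversions in this position sequence.
3: 1, 2 → 2
1: 0
5: 2, 4 → 2
2: 0
4: 0
Total: 2 + 0 + 2 + 0 + 0 = 4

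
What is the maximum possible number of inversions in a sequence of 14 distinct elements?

91

The maximum occurs when the array is in strictly decreasing order: every one of the C(14, 2) pairs is inverted.
C(14, 2) = 14·13/2 = 91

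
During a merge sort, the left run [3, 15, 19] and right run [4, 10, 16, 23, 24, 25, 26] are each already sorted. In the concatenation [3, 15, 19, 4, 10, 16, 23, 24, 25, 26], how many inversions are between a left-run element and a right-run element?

Cross-inversions: 5

Take each right-half value and tally the left-half values above it:
r = 4: 15, 19 → 2
r = 10: 15, 19 → 2
r = 16: 19 → 1
r = 23: none → 0
r = 24: none → 0
r = 25: none → 0
r = 26: none → 0
Cross-inversions: 2 + 2 + 1 + 0 + 0 + 0 + 0 = 5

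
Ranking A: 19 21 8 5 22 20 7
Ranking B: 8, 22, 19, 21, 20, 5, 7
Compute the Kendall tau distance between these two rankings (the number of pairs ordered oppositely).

Discordant pairs: 6

Assign each item its position (1..7) in the first ordering, then rewrite the second ordering as that position sequence:
positions: 19→1, 21→2, 8→3, 5→4, 22→5, 20→6, 7→7
second ordering as positions: [3, 5, 1, 2, 6, 4, 7]
Discordant pairs = inversions in this position sequence.
3: 1, 2 → 2
5: 1, 2, 4 → 3
1: 0
2: 0
6: 4 → 1
4: 0
7: 0
Total: 2 + 3 + 0 + 0 + 1 + 0 + 0 = 6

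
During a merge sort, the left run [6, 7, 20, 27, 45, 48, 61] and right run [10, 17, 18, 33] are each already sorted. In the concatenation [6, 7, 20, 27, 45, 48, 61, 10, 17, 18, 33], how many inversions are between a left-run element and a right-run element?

Take each right-half value and tally the left-half values above it:
r = 10: 20, 27, 45, 48, 61 → 5
r = 17: 20, 27, 45, 48, 61 → 5
r = 18: 20, 27, 45, 48, 61 → 5
r = 33: 45, 48, 61 → 3
Cross-inversions: 5 + 5 + 5 + 3 = 18

18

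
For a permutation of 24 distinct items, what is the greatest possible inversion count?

276 inversions

The maximum occurs when the array is in strictly decreasing order: every one of the C(24, 2) pairs is inverted.
C(24, 2) = 24·23/2 = 276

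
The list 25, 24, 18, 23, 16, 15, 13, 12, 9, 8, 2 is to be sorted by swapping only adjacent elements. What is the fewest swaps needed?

Minimum adjacent swaps = number of inversions (each swap of adjacent out-of-order elements removes one inversion and no swap can remove more).
Count inversions — for each element, later elements that are smaller:
25: 24, 18, 23, 16, 15, 13, 12, 9, 8, 2 → 10
24: 18, 23, 16, 15, 13, 12, 9, 8, 2 → 9
18: 16, 15, 13, 12, 9, 8, 2 → 7
23: 16, 15, 13, 12, 9, 8, 2 → 7
16: 15, 13, 12, 9, 8, 2 → 6
15: 13, 12, 9, 8, 2 → 5
13: 12, 9, 8, 2 → 4
12: 9, 8, 2 → 3
9: 8, 2 → 2
8: 2 → 1
2: none → 0
Total inversions: 10 + 9 + 7 + 7 + 6 + 5 + 4 + 3 + 2 + 1 + 0 = 54

Adjacent swaps: 54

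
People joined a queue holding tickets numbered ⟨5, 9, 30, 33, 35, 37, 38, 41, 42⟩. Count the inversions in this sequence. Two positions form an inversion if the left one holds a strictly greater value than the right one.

Count, for each position, how many later elements it exceeds:
5: 0
9: 0
30: 0
33: 0
35: 0
37: 0
38: 0
41: 0
42: 0
Sum: 0 + 0 + 0 + 0 + 0 + 0 + 0 + 0 + 0 = 0

There are 0 out-of-order pairs.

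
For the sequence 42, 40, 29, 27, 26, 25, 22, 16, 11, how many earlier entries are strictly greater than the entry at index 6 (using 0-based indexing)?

The element at index 6 is 22.
Elements before it: 42, 40, 29, 27, 26, 25
Those larger than 22: 42, 40, 29, 27, 26, 25

6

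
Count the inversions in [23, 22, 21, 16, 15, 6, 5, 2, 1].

36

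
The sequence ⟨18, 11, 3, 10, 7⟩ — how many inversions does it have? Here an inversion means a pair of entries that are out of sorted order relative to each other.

8 inversions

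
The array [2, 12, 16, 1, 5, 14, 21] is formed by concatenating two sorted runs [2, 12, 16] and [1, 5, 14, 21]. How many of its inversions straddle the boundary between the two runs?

Count, for every r in R, how many entries of L exceed r:
r = 1: 2, 12, 16 → 3
r = 5: 12, 16 → 2
r = 14: 16 → 1
r = 21: none → 0
Cross-inversions: 3 + 2 + 1 + 0 = 6

There are 6 split inversions.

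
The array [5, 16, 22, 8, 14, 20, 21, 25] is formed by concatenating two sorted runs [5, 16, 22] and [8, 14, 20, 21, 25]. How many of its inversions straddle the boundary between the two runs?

6 split inversions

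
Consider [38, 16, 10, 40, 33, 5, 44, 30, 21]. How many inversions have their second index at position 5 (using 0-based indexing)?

The element at index 5 is 5.
Elements before it: 38, 16, 10, 40, 33
Those larger than 5: 38, 16, 10, 40, 33

5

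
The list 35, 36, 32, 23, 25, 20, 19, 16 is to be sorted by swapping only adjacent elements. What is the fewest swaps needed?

26

Each adjacent swap fixes exactly one inversion, so the minimum swap count equals the number of inversions.
Count inversions — for each element, later elements that are smaller:
35: 32, 23, 25, 20, 19, 16 → 6
36: 32, 23, 25, 20, 19, 16 → 6
32: 23, 25, 20, 19, 16 → 5
23: 20, 19, 16 → 3
25: 20, 19, 16 → 3
20: 19, 16 → 2
19: 16 → 1
16: none → 0
Total inversions: 6 + 6 + 5 + 3 + 3 + 2 + 1 + 0 = 26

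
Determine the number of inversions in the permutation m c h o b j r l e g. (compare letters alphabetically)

Inversions: 23

For each element, count later entries that are smaller:
m: 7
c: 1
h: 3
o: 5
b: 0
j: 2
r: 3
l: 2
e: 0
g: 0
Sum: 7 + 1 + 3 + 5 + 0 + 2 + 3 + 2 + 0 + 0 = 23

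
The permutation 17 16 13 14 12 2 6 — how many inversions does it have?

Count, for each position, how many later elements it exceeds:
17 → 16, 13, 14, 12, 2, 6 → 6
16 → 13, 14, 12, 2, 6 → 5
13 → 12, 2, 6 → 3
14 → 12, 2, 6 → 3
12 → 2, 6 → 2
2 → none → 0
6 → none → 0
Sum: 6 + 5 + 3 + 3 + 2 + 0 + 0 = 19

19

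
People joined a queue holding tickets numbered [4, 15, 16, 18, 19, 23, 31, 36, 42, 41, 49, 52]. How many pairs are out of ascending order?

Out-of-order pairs: 1

Sweep left to right; for each value list the smaller values that follow it:
4 → none → 0
15 → none → 0
16 → none → 0
18 → none → 0
19 → none → 0
23 → none → 0
31 → none → 0
36 → none → 0
42 → 41 → 1
41 → none → 0
49 → none → 0
52 → none → 0
Sum: 0 + 0 + 0 + 0 + 0 + 0 + 0 + 0 + 1 + 0 + 0 + 0 = 1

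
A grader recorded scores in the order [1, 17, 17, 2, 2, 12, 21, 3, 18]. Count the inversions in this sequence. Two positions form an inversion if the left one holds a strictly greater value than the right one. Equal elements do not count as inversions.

Element-by-element contributions:
1 → none → 0
17 → 2, 2, 12, 3 → 4
17 → 2, 2, 12, 3 → 4
2 → none → 0
2 → none → 0
12 → 3 → 1
21 → 3, 18 → 2
3 → none → 0
18 → none → 0
Sum: 0 + 4 + 4 + 0 + 0 + 1 + 2 + 0 + 0 = 11

There are 11 inversions.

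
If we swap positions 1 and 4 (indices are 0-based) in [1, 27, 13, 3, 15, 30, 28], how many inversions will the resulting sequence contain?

4 inversions

Positions 1 and 4 hold 27 and 15; after swapping, the array is [1, 15, 13, 3, 27, 30, 28].
For each element, count later entries that are smaller:
1 → none → 0
15 → 13, 3 → 2
13 → 3 → 1
3 → none → 0
27 → none → 0
30 → 28 → 1
28 → none → 0
Sum: 0 + 2 + 1 + 0 + 0 + 1 + 0 = 4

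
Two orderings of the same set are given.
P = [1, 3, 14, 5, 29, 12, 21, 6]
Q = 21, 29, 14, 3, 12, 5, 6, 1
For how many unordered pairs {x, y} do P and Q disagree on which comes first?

17

Assign each item its position (1..8) in the first ordering, then rewrite the second ordering as that position sequence:
positions: 1→1, 3→2, 14→3, 5→4, 29→5, 12→6, 21→7, 6→8
second ordering as positions: [7, 5, 3, 2, 6, 4, 8, 1]
Discordant pairs = inversions in this position sequence.
7: 5, 3, 2, 6, 4, 1 → 6
5: 3, 2, 4, 1 → 4
3: 2, 1 → 2
2: 1 → 1
6: 4, 1 → 2
4: 1 → 1
8: 1 → 1
1: 0
Total: 6 + 4 + 2 + 1 + 2 + 1 + 1 + 0 = 17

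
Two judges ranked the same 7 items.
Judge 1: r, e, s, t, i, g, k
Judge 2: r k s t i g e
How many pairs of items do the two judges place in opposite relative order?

Discordant pairs: 9

Assign each item its position (1..7) in the first ordering, then rewrite the second ordering as that position sequence:
positions: r→1, e→2, s→3, t→4, i→5, g→6, k→7
second ordering as positions: [1, 7, 3, 4, 5, 6, 2]
Discordant pairs = inversions in this position sequence.
1: 0
7: 3, 4, 5, 6, 2 → 5
3: 2 → 1
4: 2 → 1
5: 2 → 1
6: 2 → 1
2: 0
Total: 0 + 5 + 1 + 1 + 1 + 1 + 0 = 9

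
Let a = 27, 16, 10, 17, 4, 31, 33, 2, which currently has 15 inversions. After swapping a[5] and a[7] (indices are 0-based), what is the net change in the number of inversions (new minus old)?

Positions 5 and 7 hold 31 and 2; after swapping, the array is [27, 16, 10, 17, 4, 2, 33, 31].
Sweep left to right; for each value list the smaller values that follow it:
27: 5
16: 3
10: 2
17: 2
4: 1
2: 0
33: 1
31: 0
Sum: 5 + 3 + 2 + 2 + 1 + 0 + 1 + 0 = 14
Change: 14 − 15 = -1

-1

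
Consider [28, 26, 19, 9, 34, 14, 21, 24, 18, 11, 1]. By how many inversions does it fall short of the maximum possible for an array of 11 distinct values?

Maximum inversions for 11 distinct elements is C(11, 2) = 11·10/2 = 55.
Current inversions — for each element, count later smaller elements:
28: 9
26: 8
19: 5
9: 1
34: 6
14: 2
21: 3
24: 3
18: 2
11: 1
1: 0
Current total: 9 + 8 + 5 + 1 + 6 + 2 + 3 + 3 + 2 + 1 + 0 = 40
Shortfall: 55 − 40 = 15

15 inversions short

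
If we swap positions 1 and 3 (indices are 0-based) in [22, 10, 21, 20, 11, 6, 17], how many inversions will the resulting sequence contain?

16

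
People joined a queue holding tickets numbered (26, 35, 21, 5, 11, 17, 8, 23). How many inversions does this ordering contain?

Sweep left to right; for each value list the smaller values that follow it:
26: 6
35: 6
21: 4
5: 0
11: 1
17: 1
8: 0
23: 0
Sum: 6 + 6 + 4 + 0 + 1 + 1 + 0 + 0 = 18

18 inversions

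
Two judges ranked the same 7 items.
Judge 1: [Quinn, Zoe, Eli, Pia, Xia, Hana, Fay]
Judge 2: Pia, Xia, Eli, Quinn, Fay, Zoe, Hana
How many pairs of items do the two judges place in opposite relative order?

Assign each item its position (1..7) in the first ordering, then rewrite the second ordering as that position sequence:
positions: Quinn→1, Zoe→2, Eli→3, Pia→4, Xia→5, Hana→6, Fay→7
second ordering as positions: [4, 5, 3, 1, 7, 2, 6]
Discordant pairs = inversions in this position sequence.
4: 3, 1, 2 → 3
5: 3, 1, 2 → 3
3: 1, 2 → 2
1: 0
7: 2, 6 → 2
2: 0
6: 0
Total: 3 + 3 + 2 + 0 + 2 + 0 + 0 = 10

Discordant pairs: 10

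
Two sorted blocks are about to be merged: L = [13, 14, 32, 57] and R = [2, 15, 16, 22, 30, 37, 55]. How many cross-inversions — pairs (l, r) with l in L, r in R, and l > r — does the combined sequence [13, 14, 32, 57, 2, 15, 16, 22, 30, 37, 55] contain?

Take each right-half value and tally the left-half values above it:
r = 2: 13, 14, 32, 57 → 4
r = 15: 32, 57 → 2
r = 16: 32, 57 → 2
r = 22: 32, 57 → 2
r = 30: 32, 57 → 2
r = 37: 57 → 1
r = 55: 57 → 1
Cross-inversions: 4 + 2 + 2 + 2 + 2 + 1 + 1 = 14

Cross-inversions: 14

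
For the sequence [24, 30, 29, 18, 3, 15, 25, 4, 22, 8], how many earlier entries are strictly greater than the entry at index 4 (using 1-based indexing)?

3 such elements

The element at index 4 is 18.
Elements before it: 24, 30, 29
Those larger than 18: 24, 30, 29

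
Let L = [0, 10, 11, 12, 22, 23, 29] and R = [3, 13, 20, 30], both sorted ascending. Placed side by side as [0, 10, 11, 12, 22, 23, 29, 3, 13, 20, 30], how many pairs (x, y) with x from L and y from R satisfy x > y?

Take each right-half value and tally the left-half values above it:
r = 3: 10, 11, 12, 22, 23, 29 → 6
r = 13: 22, 23, 29 → 3
r = 20: 22, 23, 29 → 3
r = 30: none → 0
Cross-inversions: 6 + 3 + 3 + 0 = 12

12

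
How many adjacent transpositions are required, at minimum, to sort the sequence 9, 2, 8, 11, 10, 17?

Each adjacent swap fixes exactly one inversion, so the minimum swap count equals the number of inversions.
Count inversions — for each element, later elements that are smaller:
9: 2, 8 → 2
2: none → 0
8: none → 0
11: 10 → 1
10: none → 0
17: none → 0
Total inversions: 2 + 0 + 0 + 1 + 0 + 0 = 3

3 adjacent swaps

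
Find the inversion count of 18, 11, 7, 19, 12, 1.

10 out-of-order pairs

Listing every pair i<j with a[i]>a[j] (using 1-based positions):
(1,2): 18 > 11
(1,3): 18 > 7
(1,5): 18 > 12
(1,6): 18 > 1
(2,3): 11 > 7
(2,6): 11 > 1
(3,6): 7 > 1
(4,5): 19 > 12
(4,6): 19 > 1
(5,6): 12 > 1
That's 10 pairs.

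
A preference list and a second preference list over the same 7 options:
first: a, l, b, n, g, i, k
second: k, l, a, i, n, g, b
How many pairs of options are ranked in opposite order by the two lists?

Assign each item its position (1..7) in the first ordering, then rewrite the second ordering as that position sequence:
positions: a→1, l→2, b→3, n→4, g→5, i→6, k→7
second ordering as positions: [7, 2, 1, 6, 4, 5, 3]
Discordant pairs = inversions in this position sequence.
7: 2, 1, 6, 4, 5, 3 → 6
2: 1 → 1
1: 0
6: 4, 5, 3 → 3
4: 3 → 1
5: 3 → 1
3: 0
Total: 6 + 1 + 0 + 3 + 1 + 1 + 0 = 12

12 pairs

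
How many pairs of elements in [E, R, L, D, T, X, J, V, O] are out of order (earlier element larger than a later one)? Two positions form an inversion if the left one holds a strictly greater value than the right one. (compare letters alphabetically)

Element-by-element contributions:
E: 1
R: 4
L: 2
D: 0
T: 2
X: 3
J: 0
V: 1
O: 0
Sum: 1 + 4 + 2 + 0 + 2 + 3 + 0 + 1 + 0 = 13

Inversions: 13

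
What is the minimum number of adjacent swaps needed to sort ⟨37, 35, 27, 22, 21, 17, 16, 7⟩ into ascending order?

28 swaps

Each adjacent swap fixes exactly one inversion, so the minimum swap count equals the number of inversions.
Count inversions — for each element, later elements that are smaller:
37: 35, 27, 22, 21, 17, 16, 7 → 7
35: 27, 22, 21, 17, 16, 7 → 6
27: 22, 21, 17, 16, 7 → 5
22: 21, 17, 16, 7 → 4
21: 17, 16, 7 → 3
17: 16, 7 → 2
16: 7 → 1
7: none → 0
Total inversions: 7 + 6 + 5 + 4 + 3 + 2 + 1 + 0 = 28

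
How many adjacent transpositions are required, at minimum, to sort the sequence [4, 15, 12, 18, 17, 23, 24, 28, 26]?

There are 3 swaps.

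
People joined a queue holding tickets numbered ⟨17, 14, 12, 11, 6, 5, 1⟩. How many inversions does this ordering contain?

21 out-of-order pairs

Element-by-element contributions:
17 → 14, 12, 11, 6, 5, 1 → 6
14 → 12, 11, 6, 5, 1 → 5
12 → 11, 6, 5, 1 → 4
11 → 6, 5, 1 → 3
6 → 5, 1 → 2
5 → 1 → 1
1 → none → 0
Sum: 6 + 5 + 4 + 3 + 2 + 1 + 0 = 21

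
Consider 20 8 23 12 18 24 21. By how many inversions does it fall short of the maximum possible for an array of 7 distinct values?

Maximum inversions for 7 distinct elements is C(7, 2) = 7·6/2 = 21.
Current inversions — for each element, count later smaller elements:
20: 3
8: 0
23: 3
12: 0
18: 0
24: 1
21: 0
Current total: 3 + 0 + 3 + 0 + 0 + 1 + 0 = 7
Shortfall: 21 − 7 = 14

14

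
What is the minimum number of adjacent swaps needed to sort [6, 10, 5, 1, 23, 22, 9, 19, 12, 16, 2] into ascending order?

Each adjacent swap fixes exactly one inversion, so the minimum swap count equals the number of inversions.
Count inversions — for each element, later elements that are smaller:
6: 5, 1, 2 → 3
10: 5, 1, 9, 2 → 4
5: 1, 2 → 2
1: none → 0
23: 22, 9, 19, 12, 16, 2 → 6
22: 9, 19, 12, 16, 2 → 5
9: 2 → 1
19: 12, 16, 2 → 3
12: 2 → 1
16: 2 → 1
2: none → 0
Total inversions: 3 + 4 + 2 + 0 + 6 + 5 + 1 + 3 + 1 + 1 + 0 = 26

26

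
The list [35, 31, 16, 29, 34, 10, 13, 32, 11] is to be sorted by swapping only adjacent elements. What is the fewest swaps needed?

25 swaps

Each adjacent swap fixes exactly one inversion, so the minimum swap count equals the number of inversions.
Count inversions — for each element, later elements that are smaller:
35: 31, 16, 29, 34, 10, 13, 32, 11 → 8
31: 16, 29, 10, 13, 11 → 5
16: 10, 13, 11 → 3
29: 10, 13, 11 → 3
34: 10, 13, 32, 11 → 4
10: none → 0
13: 11 → 1
32: 11 → 1
11: none → 0
Total inversions: 8 + 5 + 3 + 3 + 4 + 0 + 1 + 1 + 0 = 25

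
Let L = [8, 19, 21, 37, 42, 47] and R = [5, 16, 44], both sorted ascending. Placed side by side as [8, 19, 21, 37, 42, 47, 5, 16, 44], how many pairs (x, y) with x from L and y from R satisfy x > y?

12 cross-inversions

For each element r of the right run, count left-run elements greater than r:
r = 5: 8, 19, 21, 37, 42, 47 → 6
r = 16: 19, 21, 37, 42, 47 → 5
r = 44: 47 → 1
Cross-inversions: 6 + 5 + 1 = 12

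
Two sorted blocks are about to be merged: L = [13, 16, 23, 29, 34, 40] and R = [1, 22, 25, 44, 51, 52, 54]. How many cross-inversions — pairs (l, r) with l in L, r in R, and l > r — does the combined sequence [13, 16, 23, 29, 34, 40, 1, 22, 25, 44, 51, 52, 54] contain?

13

Count, for every r in R, how many entries of L exceed r:
r = 1: 13, 16, 23, 29, 34, 40 → 6
r = 22: 23, 29, 34, 40 → 4
r = 25: 29, 34, 40 → 3
r = 44: none → 0
r = 51: none → 0
r = 52: none → 0
r = 54: none → 0
Cross-inversions: 6 + 4 + 3 + 0 + 0 + 0 + 0 = 13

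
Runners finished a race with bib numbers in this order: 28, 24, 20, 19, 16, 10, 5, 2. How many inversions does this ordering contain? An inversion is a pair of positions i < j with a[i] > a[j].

Count, for each position, how many later elements it exceeds:
28 → 24, 20, 19, 16, 10, 5, 2 → 7
24 → 20, 19, 16, 10, 5, 2 → 6
20 → 19, 16, 10, 5, 2 → 5
19 → 16, 10, 5, 2 → 4
16 → 10, 5, 2 → 3
10 → 5, 2 → 2
5 → 2 → 1
2 → none → 0
Sum: 7 + 6 + 5 + 4 + 3 + 2 + 1 + 0 = 28

There are 28 inversions.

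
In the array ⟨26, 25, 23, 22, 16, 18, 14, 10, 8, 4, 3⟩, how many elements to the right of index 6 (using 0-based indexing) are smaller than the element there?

4

The element at index 6 is 14.
Elements after it: 10, 8, 4, 3
Those smaller than 14: 10, 8, 4, 3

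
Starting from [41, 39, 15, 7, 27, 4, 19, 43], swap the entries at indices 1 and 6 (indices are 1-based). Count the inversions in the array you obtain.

Positions 1 and 6 hold 41 and 4; after swapping, the array is [4, 39, 15, 7, 27, 41, 19, 43].
Sweep left to right; for each value list the smaller values that follow it:
4 → none → 0
39 → 15, 7, 27, 19 → 4
15 → 7 → 1
7 → none → 0
27 → 19 → 1
41 → 19 → 1
19 → none → 0
43 → none → 0
Sum: 0 + 4 + 1 + 0 + 1 + 1 + 0 + 0 = 7

There are 7 inversions.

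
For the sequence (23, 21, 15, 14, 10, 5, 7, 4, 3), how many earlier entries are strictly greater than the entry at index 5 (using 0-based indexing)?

The element at index 5 is 5.
Elements before it: 23, 21, 15, 14, 10
Those larger than 5: 23, 21, 15, 14, 10

5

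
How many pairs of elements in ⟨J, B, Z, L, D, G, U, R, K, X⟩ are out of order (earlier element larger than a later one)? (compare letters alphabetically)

Sweep left to right; for each value list the smaller values that follow it:
J → B, D, G → 3
B → none → 0
Z → L, D, G, U, R, K, X → 7
L → D, G, K → 3
D → none → 0
G → none → 0
U → R, K → 2
R → K → 1
K → none → 0
X → none → 0
Sum: 3 + 0 + 7 + 3 + 0 + 0 + 2 + 1 + 0 + 0 = 16

16 inversions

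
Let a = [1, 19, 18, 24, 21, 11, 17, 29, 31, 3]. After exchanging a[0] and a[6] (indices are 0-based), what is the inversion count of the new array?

Positions 0 and 6 hold 1 and 17; after swapping, the array is [17, 19, 18, 24, 21, 11, 1, 29, 31, 3].
For each element, count later entries that are smaller:
17 → 11, 1, 3 → 3
19 → 18, 11, 1, 3 → 4
18 → 11, 1, 3 → 3
24 → 21, 11, 1, 3 → 4
21 → 11, 1, 3 → 3
11 → 1, 3 → 2
1 → none → 0
29 → 3 → 1
31 → 3 → 1
3 → none → 0
Sum: 3 + 4 + 3 + 4 + 3 + 2 + 0 + 1 + 1 + 0 = 21

21 inversions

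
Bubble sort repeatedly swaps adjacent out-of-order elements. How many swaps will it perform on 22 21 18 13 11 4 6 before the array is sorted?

Minimum adjacent swaps = number of inversions (each swap of adjacent out-of-order elements removes one inversion and no swap can remove more).
Count inversions — for each element, later elements that are smaller:
22: 21, 18, 13, 11, 4, 6 → 6
21: 18, 13, 11, 4, 6 → 5
18: 13, 11, 4, 6 → 4
13: 11, 4, 6 → 3
11: 4, 6 → 2
4: none → 0
6: none → 0
Total inversions: 6 + 5 + 4 + 3 + 2 + 0 + 0 = 20

There are 20 adjacent swaps.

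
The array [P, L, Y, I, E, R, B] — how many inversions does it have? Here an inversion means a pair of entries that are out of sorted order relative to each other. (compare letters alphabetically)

15

Count, for each position, how many later elements it exceeds:
P → L, I, E, B → 4
L → I, E, B → 3
Y → I, E, R, B → 4
I → E, B → 2
E → B → 1
R → B → 1
B → none → 0
Sum: 4 + 3 + 4 + 2 + 1 + 1 + 0 = 15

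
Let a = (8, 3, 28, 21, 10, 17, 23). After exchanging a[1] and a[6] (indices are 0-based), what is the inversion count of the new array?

Positions 1 and 6 hold 3 and 23; after swapping, the array is [8, 23, 28, 21, 10, 17, 3].
For each element, count later entries that are smaller:
8: 1
23: 4
28: 4
21: 3
10: 1
17: 1
3: 0
Sum: 1 + 4 + 4 + 3 + 1 + 1 + 0 = 14

14 inversions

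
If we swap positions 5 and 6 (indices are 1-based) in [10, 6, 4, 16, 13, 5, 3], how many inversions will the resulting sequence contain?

There are 13 inversions.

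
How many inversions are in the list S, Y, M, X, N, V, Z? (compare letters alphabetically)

For each element, count later entries that are smaller:
S → M, N → 2
Y → M, X, N, V → 4
M → none → 0
X → N, V → 2
N → none → 0
V → none → 0
Z → none → 0
Sum: 2 + 4 + 0 + 2 + 0 + 0 + 0 = 8

8 inversions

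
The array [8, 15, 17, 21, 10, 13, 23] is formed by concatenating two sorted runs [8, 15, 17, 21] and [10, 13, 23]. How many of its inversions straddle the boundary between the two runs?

6

Take each right-half value and tally the left-half values above it:
r = 10: 15, 17, 21 → 3
r = 13: 15, 17, 21 → 3
r = 23: none → 0
Cross-inversions: 3 + 3 + 0 = 6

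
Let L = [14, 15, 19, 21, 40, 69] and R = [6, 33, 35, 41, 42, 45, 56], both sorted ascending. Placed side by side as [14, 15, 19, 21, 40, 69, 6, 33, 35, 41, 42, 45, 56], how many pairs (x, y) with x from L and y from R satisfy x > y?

14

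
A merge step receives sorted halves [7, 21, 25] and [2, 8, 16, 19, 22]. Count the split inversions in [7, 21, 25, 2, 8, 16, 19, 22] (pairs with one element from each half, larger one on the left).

10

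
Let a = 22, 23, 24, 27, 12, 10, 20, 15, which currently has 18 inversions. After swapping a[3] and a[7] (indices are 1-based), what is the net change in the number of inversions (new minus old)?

Positions 3 and 7 hold 24 and 20; after swapping, the array is [22, 23, 20, 27, 12, 10, 24, 15].
Count, for each position, how many later elements it exceeds:
22: 4
23: 4
20: 3
27: 4
12: 1
10: 0
24: 1
15: 0
Sum: 4 + 4 + 3 + 4 + 1 + 0 + 1 + 0 = 17
Change: 17 − 18 = -1

-1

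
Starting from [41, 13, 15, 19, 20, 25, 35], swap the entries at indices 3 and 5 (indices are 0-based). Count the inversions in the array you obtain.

9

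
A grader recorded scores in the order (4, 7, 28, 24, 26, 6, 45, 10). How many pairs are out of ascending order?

10 inversions

For each element, count later entries that are smaller:
4: 0
7: 1
28: 4
24: 2
26: 2
6: 0
45: 1
10: 0
Sum: 0 + 1 + 4 + 2 + 2 + 0 + 1 + 0 = 10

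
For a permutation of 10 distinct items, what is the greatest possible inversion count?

The maximum occurs when the array is in strictly decreasing order: every one of the C(10, 2) pairs is inverted.
C(10, 2) = 10·9/2 = 45

Inversions: 45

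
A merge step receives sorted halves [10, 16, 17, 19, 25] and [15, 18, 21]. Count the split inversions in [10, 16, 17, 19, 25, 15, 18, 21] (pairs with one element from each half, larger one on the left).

For each element r of the right run, count left-run elements greater than r:
r = 15: 16, 17, 19, 25 → 4
r = 18: 19, 25 → 2
r = 21: 25 → 1
Cross-inversions: 4 + 2 + 1 = 7

There are 7 split inversions.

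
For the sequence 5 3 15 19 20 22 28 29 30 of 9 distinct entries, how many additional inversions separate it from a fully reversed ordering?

35

Maximum inversions for 9 distinct elements is C(9, 2) = 9·8/2 = 36.
Current inversions — for each element, count later smaller elements:
5: 1
3: 0
15: 0
19: 0
20: 0
22: 0
28: 0
29: 0
30: 0
Current total: 1 + 0 + 0 + 0 + 0 + 0 + 0 + 0 + 0 = 1
Shortfall: 36 − 1 = 35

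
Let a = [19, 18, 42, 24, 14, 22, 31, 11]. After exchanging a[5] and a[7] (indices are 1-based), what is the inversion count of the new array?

Positions 5 and 7 hold 14 and 31; after swapping, the array is [19, 18, 42, 24, 31, 22, 14, 11].
For each element, count later entries that are smaller:
19 → 18, 14, 11 → 3
18 → 14, 11 → 2
42 → 24, 31, 22, 14, 11 → 5
24 → 22, 14, 11 → 3
31 → 22, 14, 11 → 3
22 → 14, 11 → 2
14 → 11 → 1
11 → none → 0
Sum: 3 + 2 + 5 + 3 + 3 + 2 + 1 + 0 = 19

Inversions: 19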